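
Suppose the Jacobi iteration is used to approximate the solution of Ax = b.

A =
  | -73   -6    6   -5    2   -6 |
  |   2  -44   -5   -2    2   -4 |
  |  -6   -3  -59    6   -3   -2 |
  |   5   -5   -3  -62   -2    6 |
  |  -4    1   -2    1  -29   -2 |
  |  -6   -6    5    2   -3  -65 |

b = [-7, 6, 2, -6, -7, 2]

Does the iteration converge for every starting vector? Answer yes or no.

A = D + L + U where D = diag(-73, -44, -59, -62, -29, -65).
Jacobi T = -D⁻¹(L+U): T[1,3] = -(-2)/(-44) = -0.0455; T[1,1] = 0.
  T[0,:] = [+0.0000, -0.0822, +0.0822, -0.0685, +0.0274, -0.0822]
  T[1,:] = [+0.0455, +0.0000, -0.1136, -0.0455, +0.0455, -0.0909]
  T[2,:] = [-0.1017, -0.0508, +0.0000, +0.1017, -0.0508, -0.0339]
  T[3,:] = [+0.0806, -0.0806, -0.0484, +0.0000, -0.0323, +0.0968]
  T[4,:] = [-0.1379, +0.0345, -0.0690, +0.0345, +0.0000, -0.0690]
  T[5,:] = [-0.0923, -0.0923, +0.0769, +0.0308, -0.0462, +0.0000]
|roots of det(T-λI)|: 0.2084, 0.1692, 0.1692, 0.1300, 0.0158, 0.0158.
ρ = 0.2084; 0.2084 < 1 ⇒ converges.

yes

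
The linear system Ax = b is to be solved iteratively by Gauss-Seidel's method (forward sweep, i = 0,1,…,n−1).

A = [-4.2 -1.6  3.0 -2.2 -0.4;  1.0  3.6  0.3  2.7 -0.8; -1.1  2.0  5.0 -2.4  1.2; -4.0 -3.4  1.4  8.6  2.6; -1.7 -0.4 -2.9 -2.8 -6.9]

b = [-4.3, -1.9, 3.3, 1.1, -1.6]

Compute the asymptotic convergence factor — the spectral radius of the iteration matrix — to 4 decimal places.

0.8423

Split A = D + L + U, D = diag(-4.2, 3.6, 5, 8.6, -6.9).
GS T = -(D+L)⁻¹U: row 0 first, T[0,2] = -(3)/(-4.2) = +0.7143; later rows by forward substitution.
  T[0,:] = [+0.0000 -0.3810 +0.7143 -0.5238 -0.0952]
  T[1,:] = [+0.0000 +0.1058 -0.2817 -0.6045 +0.2487]
  T[2,:] = [+0.0000 -0.1261 +0.2698 +0.6066 -0.3604]
  T[3,:] = [+0.0000 -0.1148 +0.1769 -0.5814 -0.1896]
  T[4,:] = [+0.0000 +0.1873 -0.3449 +0.1451 +0.2375]
|λ(T)| sorted: 0.8423, 0.6842, 0.1082, 0.0182, 0.0000.
ρ = 0.8423; 0.8423 < 1, so it converges for any x₀.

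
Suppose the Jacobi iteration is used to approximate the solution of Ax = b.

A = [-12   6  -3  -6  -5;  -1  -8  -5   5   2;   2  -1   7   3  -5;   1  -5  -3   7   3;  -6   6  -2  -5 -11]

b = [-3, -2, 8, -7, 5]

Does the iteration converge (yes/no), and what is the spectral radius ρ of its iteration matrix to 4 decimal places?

Split A = D + L + U, D = diag(-12, -8, 7, 7, -11).
Jacobi T = -D⁻¹(L+U): T[3,1] = -(-5)/(7) = +0.7143; T[3,3] = 0.
  T[0,:] = [+0.0000, +0.5000, -0.2500, -0.5000, -0.4167]
  T[1,:] = [-0.1250, +0.0000, -0.6250, +0.6250, +0.2500]
  T[2,:] = [-0.2857, +0.1429, +0.0000, -0.4286, +0.7143]
  T[3,:] = [-0.1429, +0.7143, +0.4286, +0.0000, -0.4286]
  T[4,:] = [-0.5455, +0.5455, -0.1818, -0.4545, +0.0000]
|roots of det(T-λI)|: 1.1796, 0.6610, 0.6159, 0.6159, 0.5426.
ρ(T) = max|λ| = 1.1796; 1.1796 > 1 ⇒ diverges.

no, ρ = 1.1796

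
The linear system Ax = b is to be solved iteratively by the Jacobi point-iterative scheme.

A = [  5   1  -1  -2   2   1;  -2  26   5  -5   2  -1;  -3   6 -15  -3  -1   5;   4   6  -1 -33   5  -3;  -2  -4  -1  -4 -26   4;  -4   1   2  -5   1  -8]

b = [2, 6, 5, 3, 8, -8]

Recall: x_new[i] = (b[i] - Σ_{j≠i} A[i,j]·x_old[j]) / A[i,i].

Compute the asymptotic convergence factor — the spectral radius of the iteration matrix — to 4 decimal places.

Diagonal D = diag(5, 26, -15, -33, -26, -8); L, U strict lower/upper.
Jacobi T = -D⁻¹(L+U): T[1,3] = -(-5)/(26) = +0.1923; T[1,1] = 0.
  T[0,:] = [+0.0000 -0.2000 +0.2000 +0.4000 -0.4000 -0.2000]
  T[1,:] = [+0.0769 +0.0000 -0.1923 +0.1923 -0.0769 +0.0385]
  T[2,:] = [-0.2000 +0.4000 +0.0000 -0.2000 -0.0667 +0.3333]
  T[3,:] = [+0.1212 +0.1818 -0.0303 +0.0000 +0.1515 -0.0909]
  T[4,:] = [-0.0769 -0.1538 -0.0385 -0.1538 +0.0000 +0.1538]
  T[5,:] = [-0.5000 +0.1250 +0.2500 -0.6250 +0.1250 +0.0000]
moduli |λ_i(T)| = 0.5920, 0.3797, 0.3797, 0.2769, 0.2769, 0.0225.
ρ(T) = max|λ| = 0.5920; 0.5920 < 1: convergent.

0.5920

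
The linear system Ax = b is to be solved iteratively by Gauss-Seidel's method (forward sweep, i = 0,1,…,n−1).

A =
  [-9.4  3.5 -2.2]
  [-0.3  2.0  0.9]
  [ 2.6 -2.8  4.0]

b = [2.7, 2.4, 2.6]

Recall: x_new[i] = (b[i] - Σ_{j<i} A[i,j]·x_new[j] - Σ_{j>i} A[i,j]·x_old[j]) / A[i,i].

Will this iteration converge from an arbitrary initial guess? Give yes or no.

yes

A = D + L + U where D = diag(-9.4, 2, 4).
Gauss-Seidel: T = -(D+L)⁻¹U, row 0 first, T[0,2] = -(-2.2)/(-9.4) = -0.2340; later rows by forward substitution.
  T[0,:] = [+0.0000  +0.3723  -0.2340]
  T[1,:] = [+0.0000  +0.0559  -0.4851]
  T[2,:] = [+0.0000  -0.2029  -0.1874]
moduli |λ_i(T)| = 0.4023, 0.2707, 0.0000.
ρ(T) = max|λ| = 0.4023; 0.4023 < 1: convergent.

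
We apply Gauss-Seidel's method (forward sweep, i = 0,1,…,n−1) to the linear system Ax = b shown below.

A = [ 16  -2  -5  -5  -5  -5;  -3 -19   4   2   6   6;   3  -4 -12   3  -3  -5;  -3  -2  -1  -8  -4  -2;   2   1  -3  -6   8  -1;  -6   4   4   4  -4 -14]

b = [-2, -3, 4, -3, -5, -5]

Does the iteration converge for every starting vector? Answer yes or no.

yes

Write A = D+L+U with D = diag(16, -19, -12, -8, 8, -14).
T_GS = -(D+L)⁻¹U: row 0 first, T[0,2] = -(-5)/(16) = +0.3125; later rows by forward substitution.
  T[0,:] = [+0.0000, +0.1250, +0.3125, +0.3125, +0.3125, +0.3125]
  T[1,:] = [+0.0000, -0.0197, +0.1612, +0.0559, +0.2664, +0.2664]
  T[2,:] = [+0.0000, +0.0378, +0.0244, +0.3095, -0.2607, -0.4274]
  T[3,:] = [+0.0000, -0.0467, -0.1605, -0.1699, -0.6512, -0.3804]
  T[4,:] = [+0.0000, -0.0496, -0.2095, -0.0964, -0.6976, -0.4320]
  T[5,:] = [+0.0000, -0.0476, -0.0669, -0.0505, -0.1190, -0.1652]
|roots of det(T-λI)|: 0.8784, 0.1689, 0.1300, 0.1300, 0.0703, 0.0000.
spectral radius ρ = 0.8784; 0.8784 < 1: convergent.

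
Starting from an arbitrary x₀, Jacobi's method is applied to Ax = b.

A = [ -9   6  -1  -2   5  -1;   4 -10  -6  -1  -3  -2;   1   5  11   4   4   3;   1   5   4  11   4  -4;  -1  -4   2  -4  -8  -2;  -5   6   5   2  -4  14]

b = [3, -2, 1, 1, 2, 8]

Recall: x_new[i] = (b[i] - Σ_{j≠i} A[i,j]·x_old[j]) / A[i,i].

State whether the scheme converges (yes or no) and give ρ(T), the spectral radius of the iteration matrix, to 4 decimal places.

no, ρ = 1.1556

A = D + L + U where D = diag(-9, -10, 11, 11, -8, 14).
Jacobi: T = -D⁻¹(L+U), T[4,0] = -(-1)/(-8) = -0.1250; T[4,4] = 0.
  T[0,:] = [+0.0000, +0.6667, -0.1111, -0.2222, +0.5556, -0.1111]
  T[1,:] = [+0.4000, +0.0000, -0.6000, -0.1000, -0.3000, -0.2000]
  T[2,:] = [-0.0909, -0.4545, +0.0000, -0.3636, -0.3636, -0.2727]
  T[3,:] = [-0.0909, -0.4545, -0.3636, +0.0000, -0.3636, +0.3636]
  T[4,:] = [-0.1250, -0.5000, +0.2500, -0.5000, +0.0000, -0.2500]
  T[5,:] = [+0.3571, -0.4286, -0.3571, -0.1429, +0.2857, +0.0000]
eigenvalue magnitudes: 1.1556, 0.6788, 0.6788, 0.6678, 0.3744, 0.0720.
ρ(T) = max|λ| = 1.1556; 1.1556 > 1, so it fails to converge.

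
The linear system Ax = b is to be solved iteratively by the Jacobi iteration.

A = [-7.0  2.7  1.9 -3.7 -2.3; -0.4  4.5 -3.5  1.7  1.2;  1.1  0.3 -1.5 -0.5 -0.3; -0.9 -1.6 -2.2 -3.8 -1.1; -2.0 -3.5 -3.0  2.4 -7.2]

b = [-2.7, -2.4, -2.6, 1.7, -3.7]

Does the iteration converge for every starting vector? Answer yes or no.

A = D + L + U where D = diag(-7, 4.5, -1.5, -3.8, -7.2).
Jacobi T = -D⁻¹(L+U): T[3,1] = -(-1.6)/(-3.8) = -0.4211; T[3,3] = 0.
  T[0,:] = [+0.0000, +0.3857, +0.2714, -0.5286, -0.3286]
  T[1,:] = [+0.0889, +0.0000, +0.7778, -0.3778, -0.2667]
  T[2,:] = [+0.7333, +0.2000, +0.0000, -0.3333, -0.2000]
  T[3,:] = [-0.2368, -0.4211, -0.5789, +0.0000, -0.2895]
  T[4,:] = [-0.2778, -0.4861, -0.4167, +0.3333, +0.0000]
|eigenvalues of T|: 1.3727, 0.5804, 0.5740, 0.5740, 0.0277.
ρ(T) = max|λ| = 1.3727; 1.3727 > 1, so it fails to converge.

no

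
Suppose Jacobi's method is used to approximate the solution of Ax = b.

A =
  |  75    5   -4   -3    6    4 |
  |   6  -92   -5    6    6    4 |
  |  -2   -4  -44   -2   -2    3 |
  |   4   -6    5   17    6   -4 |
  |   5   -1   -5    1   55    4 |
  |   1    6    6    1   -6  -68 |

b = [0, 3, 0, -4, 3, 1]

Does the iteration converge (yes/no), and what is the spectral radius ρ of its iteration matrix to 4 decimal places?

Let D = diag(75, -92, -44, 17, 55, -68); L, U the strict triangles.
T_J = -D⁻¹(L+U): T[4,0] = -(5)/(55) = -0.0909; T[4,4] = 0.
  T[0,:] = [+0.0000, -0.0667, +0.0533, +0.0400, -0.0800, -0.0533]
  T[1,:] = [+0.0652, +0.0000, -0.0543, +0.0652, +0.0652, +0.0435]
  T[2,:] = [-0.0455, -0.0909, +0.0000, -0.0455, -0.0455, +0.0682]
  T[3,:] = [-0.2353, +0.3529, -0.2941, +0.0000, -0.3529, +0.2353]
  T[4,:] = [-0.0909, +0.0182, +0.0909, -0.0182, +0.0000, -0.0727]
  T[5,:] = [+0.0147, +0.0882, +0.0882, +0.0147, -0.0882, +0.0000]
|λ(T)| sorted: 0.2566, 0.1854, 0.1717, 0.1717, 0.0834, 0.0834.
ρ = 0.2566; 0.2566 < 1: convergent.

yes, ρ = 0.2566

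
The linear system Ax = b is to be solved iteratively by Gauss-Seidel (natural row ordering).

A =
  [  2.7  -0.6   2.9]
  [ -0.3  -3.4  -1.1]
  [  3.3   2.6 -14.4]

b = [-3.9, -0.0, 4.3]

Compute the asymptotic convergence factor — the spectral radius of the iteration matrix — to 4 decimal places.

Let D = diag(2.7, -3.4, -14.4); L, U the strict triangles.
Gauss-Seidel: T = -(D+L)⁻¹U, row 0 first, T[0,2] = -(2.9)/(2.7) = -1.0741; later rows by forward substitution.
  T[0,:] = [+0.0000 +0.2222 -1.0741]
  T[1,:] = [+0.0000 -0.0196 -0.2288]
  T[2,:] = [+0.0000 +0.0474 -0.2874]
moduli |λ_i(T)| = 0.2378, 0.0693, 0.0000.
spectral radius ρ = 0.2378; 0.2378 < 1 ⇒ converges.

0.2378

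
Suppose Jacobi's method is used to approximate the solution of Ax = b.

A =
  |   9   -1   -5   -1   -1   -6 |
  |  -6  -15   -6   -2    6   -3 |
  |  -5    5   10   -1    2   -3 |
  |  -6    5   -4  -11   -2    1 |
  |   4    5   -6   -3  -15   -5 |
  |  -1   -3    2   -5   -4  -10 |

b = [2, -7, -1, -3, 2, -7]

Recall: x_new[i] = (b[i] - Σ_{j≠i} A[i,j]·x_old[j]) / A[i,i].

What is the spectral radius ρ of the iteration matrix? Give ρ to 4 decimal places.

1.1356

Let D = diag(9, -15, 10, -11, -15, -10); L, U the strict triangles.
Jacobi: T = -D⁻¹(L+U), T[5,1] = -(-3)/(-10) = -0.3000; T[5,5] = 0.
  T[0,:] = [+0.0000 +0.1111 +0.5556 +0.1111 +0.1111 +0.6667]
  T[1,:] = [-0.4000 +0.0000 -0.4000 -0.1333 +0.4000 -0.2000]
  T[2,:] = [+0.5000 -0.5000 +0.0000 +0.1000 -0.2000 +0.3000]
  T[3,:] = [-0.5455 +0.4545 -0.3636 +0.0000 -0.1818 +0.0909]
  T[4,:] = [+0.2667 +0.3333 -0.4000 -0.2000 +0.0000 -0.3333]
  T[5,:] = [-0.1000 -0.3000 +0.2000 -0.5000 -0.4000 +0.0000]
|eigenvalues of T|: 1.1356, 0.6532, 0.6532, 0.5989, 0.5989, 0.3957.
ρ = 1.1356; 1.1356 > 1, so it fails to converge.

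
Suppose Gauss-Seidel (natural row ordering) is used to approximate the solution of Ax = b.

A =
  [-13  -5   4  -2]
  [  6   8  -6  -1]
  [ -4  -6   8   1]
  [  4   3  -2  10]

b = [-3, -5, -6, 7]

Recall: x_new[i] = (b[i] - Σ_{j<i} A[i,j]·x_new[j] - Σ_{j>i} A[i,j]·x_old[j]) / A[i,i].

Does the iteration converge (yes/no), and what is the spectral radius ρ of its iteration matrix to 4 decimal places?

yes, ρ = 0.5855

Diagonal D = diag(-13, 8, 8, 10); L, U strict lower/upper.
Gauss-Seidel: T = -(D+L)⁻¹U, row 0 first, T[0,3] = -(-2)/(-13) = -0.1538; later rows by forward substitution.
  T[0,:] = [+0.0000  -0.3846  +0.3077  -0.1538]
  T[1,:] = [+0.0000  +0.2885  +0.5192  +0.2404]
  T[2,:] = [+0.0000  +0.0240  +0.5433  -0.0216]
  T[3,:] = [+0.0000  +0.0721  -0.1702  -0.0149]
moduli |λ_i(T)| = 0.5855, 0.3107, 0.0793, 0.0000.
ρ(T) = max|λ| = 0.5855; 0.5855 < 1: convergent.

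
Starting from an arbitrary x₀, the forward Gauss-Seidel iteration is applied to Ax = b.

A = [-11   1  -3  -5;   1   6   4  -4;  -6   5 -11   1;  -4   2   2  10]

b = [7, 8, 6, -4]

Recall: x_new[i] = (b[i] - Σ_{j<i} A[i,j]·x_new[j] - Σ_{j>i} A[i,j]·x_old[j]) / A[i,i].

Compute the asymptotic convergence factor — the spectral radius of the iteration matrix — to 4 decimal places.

0.6641

Split A = D + L + U, D = diag(-11, 6, -11, 10).
T_GS = -(D+L)⁻¹U: row 0 first, T[0,2] = -(-3)/(-11) = -0.2727; later rows by forward substitution.
  T[0,:] = [+0.0000 +0.0909 -0.2727 -0.4545]
  T[1,:] = [+0.0000 -0.0152 -0.6212 +0.7424]
  T[2,:] = [+0.0000 -0.0565 -0.1336 +0.6763]
  T[3,:] = [+0.0000 +0.0507 +0.0419 -0.4656]
|eigenvalues of T|: 0.6641, 0.0576, 0.0576, 0.0000.
spectral radius ρ = 0.6641; 0.6641 < 1: convergent.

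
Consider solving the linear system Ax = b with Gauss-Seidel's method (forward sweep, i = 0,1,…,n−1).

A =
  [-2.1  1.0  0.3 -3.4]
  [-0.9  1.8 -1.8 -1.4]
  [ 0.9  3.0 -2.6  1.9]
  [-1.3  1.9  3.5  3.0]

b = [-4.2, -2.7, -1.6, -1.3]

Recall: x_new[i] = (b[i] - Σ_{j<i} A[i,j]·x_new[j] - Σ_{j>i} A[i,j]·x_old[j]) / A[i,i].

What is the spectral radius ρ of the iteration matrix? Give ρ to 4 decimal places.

Diagonal D = diag(-2.1, 1.8, -2.6, 3); L, U strict lower/upper.
T_GS = -(D+L)⁻¹U: row 0 first, T[0,1] = -(1)/(-2.1) = +0.4762; later rows by forward substitution.
  T[0,:] = [+0.0000  +0.4762  +0.1429  -1.6190]
  T[1,:] = [+0.0000  +0.2381  +1.0714  -0.0317]
  T[2,:] = [+0.0000  +0.4396  +1.2857  +0.1337]
  T[3,:] = [+0.0000  -0.4573  -2.1167  -0.8375]
|λ(T)| sorted: 1.5219, 0.6924, 0.1431, 0.0000.
spectral radius ρ = 1.5219; 1.5219 > 1, so it fails to converge.

1.5219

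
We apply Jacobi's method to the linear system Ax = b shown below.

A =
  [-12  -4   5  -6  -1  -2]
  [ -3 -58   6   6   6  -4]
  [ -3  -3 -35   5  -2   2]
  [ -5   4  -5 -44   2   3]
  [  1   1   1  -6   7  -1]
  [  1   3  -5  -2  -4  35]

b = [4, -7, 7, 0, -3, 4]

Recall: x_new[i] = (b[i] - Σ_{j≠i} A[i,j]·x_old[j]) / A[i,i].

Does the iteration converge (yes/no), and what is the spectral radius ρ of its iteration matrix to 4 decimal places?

A = D + L + U where D = diag(-12, -58, -35, -44, 7, 35).
Jacobi T = -D⁻¹(L+U): T[5,0] = -(1)/(35) = -0.0286; T[5,5] = 0.
  T[0,:] = [+0.0000, -0.3333, +0.4167, -0.5000, -0.0833, -0.1667]
  T[1,:] = [-0.0517, +0.0000, +0.1034, +0.1034, +0.1034, -0.0690]
  T[2,:] = [-0.0857, -0.0857, +0.0000, +0.1429, -0.0571, +0.0571]
  T[3,:] = [-0.1136, +0.0909, -0.1136, +0.0000, +0.0455, +0.0682]
  T[4,:] = [-0.1429, -0.1429, -0.1429, +0.8571, +0.0000, +0.1429]
  T[5,:] = [-0.0286, -0.0857, +0.1429, +0.0571, +0.1143, +0.0000]
eigenvalue magnitudes: 0.4598, 0.3005, 0.3005, 0.2680, 0.0918, 0.0322.
ρ = 0.4598; 0.4598 < 1, so it converges for any x₀.

yes, ρ = 0.4598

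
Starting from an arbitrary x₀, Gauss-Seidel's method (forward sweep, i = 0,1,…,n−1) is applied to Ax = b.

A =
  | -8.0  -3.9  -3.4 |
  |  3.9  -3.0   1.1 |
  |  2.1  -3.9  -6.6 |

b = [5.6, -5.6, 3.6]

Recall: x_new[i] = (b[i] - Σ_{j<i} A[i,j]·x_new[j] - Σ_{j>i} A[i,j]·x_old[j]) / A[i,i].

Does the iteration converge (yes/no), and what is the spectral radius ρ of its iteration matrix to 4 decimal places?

Let D = diag(-8, -3, -6.6); L, U the strict triangles.
T_GS = -(D+L)⁻¹U: row 0 first, T[0,2] = -(-3.4)/(-8) = -0.4250; later rows by forward substitution.
  T[0,:] = [+0.0000, -0.4875, -0.4250]
  T[1,:] = [+0.0000, -0.6337, -0.1858]
  T[2,:] = [+0.0000, +0.2194, -0.0254]
eigenvalue magnitudes: 0.5571, 0.1021, 0.0000.
ρ(T) = max|λ| = 0.5571; 0.5571 < 1 ⇒ converges.

yes, ρ = 0.5571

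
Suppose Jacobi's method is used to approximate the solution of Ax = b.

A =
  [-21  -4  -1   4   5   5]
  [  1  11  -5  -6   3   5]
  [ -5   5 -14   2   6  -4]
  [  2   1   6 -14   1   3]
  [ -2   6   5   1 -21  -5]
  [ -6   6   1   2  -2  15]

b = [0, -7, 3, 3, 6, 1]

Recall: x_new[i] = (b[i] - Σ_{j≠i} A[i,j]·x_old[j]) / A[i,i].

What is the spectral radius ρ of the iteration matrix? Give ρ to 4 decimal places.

0.8598

Write A = D+L+U with D = diag(-21, 11, -14, -14, -21, 15).
Jacobi T = -D⁻¹(L+U): T[5,3] = -(2)/(15) = -0.1333; T[5,5] = 0.
  T[0,:] = [+0.0000, -0.1905, -0.0476, +0.1905, +0.2381, +0.2381]
  T[1,:] = [-0.0909, +0.0000, +0.4545, +0.5455, -0.2727, -0.4545]
  T[2,:] = [-0.3571, +0.3571, +0.0000, +0.1429, +0.4286, -0.2857]
  T[3,:] = [+0.1429, +0.0714, +0.4286, +0.0000, +0.0714, +0.2143]
  T[4,:] = [-0.0952, +0.2857, +0.2381, +0.0476, +0.0000, -0.2381]
  T[5,:] = [+0.4000, -0.4000, -0.0667, -0.1333, +0.1333, +0.0000]
|λ(T)| sorted: 0.8598, 0.5092, 0.5092, 0.2384, 0.2384, 0.1054.
ρ(T) = max|λ| = 0.8598; 0.8598 < 1: convergent.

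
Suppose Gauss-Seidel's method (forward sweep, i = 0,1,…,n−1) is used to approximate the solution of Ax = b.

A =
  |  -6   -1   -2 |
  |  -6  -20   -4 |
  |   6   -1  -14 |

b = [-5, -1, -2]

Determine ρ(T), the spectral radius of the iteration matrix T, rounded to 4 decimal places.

0.1698

Diagonal D = diag(-6, -20, -14); L, U strict lower/upper.
Gauss-Seidel: T = -(D+L)⁻¹U, row 0 first, T[0,2] = -(-2)/(-6) = -0.3333; later rows by forward substitution.
  T[0,:] = [+0.0000  -0.1667  -0.3333]
  T[1,:] = [+0.0000  +0.0500  -0.1000]
  T[2,:] = [+0.0000  -0.0750  -0.1357]
|λ(T)| sorted: 0.1698, 0.0841, 0.0000.
ρ = 0.1698; 0.1698 < 1 ⇒ converges.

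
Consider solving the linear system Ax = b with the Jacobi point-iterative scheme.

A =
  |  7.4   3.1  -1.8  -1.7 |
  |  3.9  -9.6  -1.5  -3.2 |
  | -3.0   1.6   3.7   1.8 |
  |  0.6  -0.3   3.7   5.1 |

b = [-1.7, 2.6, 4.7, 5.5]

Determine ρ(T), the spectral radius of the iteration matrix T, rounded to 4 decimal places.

0.8255

Split A = D + L + U, D = diag(7.4, -9.6, 3.7, 5.1).
Jacobi: T = -D⁻¹(L+U), T[2,0] = -(-3)/(3.7) = +0.8108; T[2,2] = 0.
  T[0,:] = [+0.0000  -0.4189  +0.2432  +0.2297]
  T[1,:] = [+0.4062  +0.0000  -0.1562  -0.3333]
  T[2,:] = [+0.8108  -0.4324  +0.0000  -0.4865]
  T[3,:] = [-0.1176  +0.0588  -0.7255  +0.0000]
eigenvalue magnitudes: 0.8255, 0.5001, 0.5001, 0.0386.
ρ(T) = max|λ| = 0.8255; 0.8255 < 1, so it converges for any x₀.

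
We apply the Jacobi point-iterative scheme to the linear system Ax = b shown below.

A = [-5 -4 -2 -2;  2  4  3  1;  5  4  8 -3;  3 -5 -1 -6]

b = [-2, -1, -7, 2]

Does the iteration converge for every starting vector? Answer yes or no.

no

Let D = diag(-5, 4, 8, -6); L, U the strict triangles.
Jacobi T = -D⁻¹(L+U): T[0,3] = -(-2)/(-5) = -0.4000; T[0,0] = 0.
  T[0,:] = [+0.0000  -0.8000  -0.4000  -0.4000]
  T[1,:] = [-0.5000  +0.0000  -0.7500  -0.2500]
  T[2,:] = [-0.6250  -0.5000  +0.0000  +0.3750]
  T[3,:] = [+0.5000  -0.8333  -0.1667  +0.0000]
eigenvalue magnitudes: 1.2286, 0.8979, 0.4917, 0.4917.
ρ = 1.2286; 1.2286 > 1: divergent.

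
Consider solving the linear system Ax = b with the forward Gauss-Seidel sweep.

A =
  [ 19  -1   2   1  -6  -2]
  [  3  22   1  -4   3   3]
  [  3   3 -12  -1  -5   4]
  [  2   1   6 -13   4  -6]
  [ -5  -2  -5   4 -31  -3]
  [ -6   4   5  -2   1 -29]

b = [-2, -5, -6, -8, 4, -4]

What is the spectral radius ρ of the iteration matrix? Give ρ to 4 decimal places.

0.1568

Write A = D+L+U with D = diag(19, 22, -12, -13, -31, -29).
GS T = -(D+L)⁻¹U: row 0 first, T[0,1] = -(-1)/(19) = +0.0526; later rows by forward substitution.
  T[0,:] = [+0.0000 +0.0526 -0.1053 -0.0526 +0.3158 +0.1053]
  T[1,:] = [+0.0000 -0.0072 -0.0311 +0.1890 -0.1794 -0.1507]
  T[2,:] = [+0.0000 +0.0114 -0.0341 -0.0492 -0.3826 +0.3220]
  T[3,:] = [+0.0000 +0.0128 -0.0343 -0.0163 +0.1659 -0.3083]
  T[4,:] = [+0.0000 -0.0082 +0.0201 +0.0021 +0.0438 -0.1957]
  T[5,:] = [+0.0000 -0.0111 +0.0147 +0.0297 -0.1660 +0.0275]
|λ(T)| sorted: 0.1568, 0.1244, 0.1244, 0.0911, 0.0056, 0.0000.
ρ = 0.1568; 0.1568 < 1: convergent.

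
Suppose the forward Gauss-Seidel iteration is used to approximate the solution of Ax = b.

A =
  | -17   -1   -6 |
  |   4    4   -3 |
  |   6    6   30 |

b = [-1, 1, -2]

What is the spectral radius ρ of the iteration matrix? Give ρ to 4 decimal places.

Split A = D + L + U, D = diag(-17, 4, 30).
GS T = -(D+L)⁻¹U: row 0 first, T[0,1] = -(-1)/(-17) = -0.0588; later rows by forward substitution.
  T[0,:] = [+0.0000, -0.0588, -0.3529]
  T[1,:] = [+0.0000, +0.0588, +1.1029]
  T[2,:] = [+0.0000, -0.0000, -0.1500]
|eigenvalues of T|: 0.1500, 0.0588, 0.0000.
spectral radius ρ = 0.1500; 0.1500 < 1: convergent.

0.1500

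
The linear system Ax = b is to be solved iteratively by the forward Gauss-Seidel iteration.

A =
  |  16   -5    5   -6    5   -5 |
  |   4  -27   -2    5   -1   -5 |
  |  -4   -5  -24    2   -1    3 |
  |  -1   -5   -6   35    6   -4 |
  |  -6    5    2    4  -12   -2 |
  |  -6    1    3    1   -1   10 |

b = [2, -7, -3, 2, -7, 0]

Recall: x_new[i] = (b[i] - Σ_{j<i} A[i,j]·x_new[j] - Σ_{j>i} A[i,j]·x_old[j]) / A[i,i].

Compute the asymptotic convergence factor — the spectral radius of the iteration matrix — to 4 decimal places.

0.4666

Let D = diag(16, -27, -24, 35, -12, 10); L, U the strict triangles.
T_GS = -(D+L)⁻¹U: row 0 first, T[0,3] = -(-6)/(16) = +0.3750; later rows by forward substitution.
  T[0,:] = [+0.0000 +0.3125 -0.3125 +0.3750 -0.3125 +0.3125]
  T[1,:] = [+0.0000 +0.0463 -0.1204 +0.2407 -0.0833 -0.1389]
  T[2,:] = [+0.0000 -0.0617 +0.0772 -0.0293 +0.0278 +0.1019]
  T[3,:] = [+0.0000 +0.0050 -0.0129 +0.0401 -0.1875 +0.1208]
  T[4,:] = [+0.0000 -0.1456 +0.1147 -0.0787 +0.0637 -0.3235]
  T[5,:] = [+0.0000 +0.1863 -0.1859 +0.1978 -0.1624 +0.1264]
|eigenvalues of T|: 0.4666, 0.1740, 0.1740, 0.0584, 0.0401, 0.0000.
ρ = 0.4666; 0.4666 < 1: convergent.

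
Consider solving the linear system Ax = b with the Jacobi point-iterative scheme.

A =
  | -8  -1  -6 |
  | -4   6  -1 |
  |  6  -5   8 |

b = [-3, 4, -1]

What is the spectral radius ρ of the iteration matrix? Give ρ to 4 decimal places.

0.9470

Write A = D+L+U with D = diag(-8, 6, 8).
Jacobi T = -D⁻¹(L+U): T[1,2] = -(-1)/(6) = +0.1667; T[1,1] = 0.
  T[0,:] = [+0.0000, -0.1250, -0.7500]
  T[1,:] = [+0.6667, +0.0000, +0.1667]
  T[2,:] = [-0.7500, +0.6250, +0.0000]
|λ(T)| sorted: 0.9470, 0.5599, 0.5599.
ρ = 0.9470; 0.9470 < 1, so it converges for any x₀.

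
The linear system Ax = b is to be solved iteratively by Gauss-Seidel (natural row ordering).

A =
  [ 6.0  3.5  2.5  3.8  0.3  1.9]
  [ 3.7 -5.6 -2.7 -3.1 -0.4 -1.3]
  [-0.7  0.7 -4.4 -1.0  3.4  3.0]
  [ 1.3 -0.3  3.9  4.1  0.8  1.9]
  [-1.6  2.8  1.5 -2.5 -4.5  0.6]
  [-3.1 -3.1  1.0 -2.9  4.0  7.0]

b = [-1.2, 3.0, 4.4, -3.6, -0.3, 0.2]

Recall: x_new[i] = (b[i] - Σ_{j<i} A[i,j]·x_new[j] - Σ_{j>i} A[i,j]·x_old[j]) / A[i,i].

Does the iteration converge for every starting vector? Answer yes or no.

no

A = D + L + U where D = diag(6, -5.6, -4.4, 4.1, -4.5, 7).
Gauss-Seidel: T = -(D+L)⁻¹U, row 0 first, T[0,5] = -(1.9)/(6) = -0.3167; later rows by forward substitution.
  T[0,:] = [+0.0000, -0.5833, -0.4167, -0.6333, -0.0500, -0.3167]
  T[1,:] = [+0.0000, -0.3854, -0.7574, -0.9720, -0.1045, -0.4414]
  T[2,:] = [+0.0000, +0.0315, -0.0542, -0.2812, +0.7641, +0.6620]
  T[3,:] = [+0.0000, +0.1268, +0.1283, +0.3971, -0.9137, -1.0250]
  T[4,:] = [+0.0000, -0.0924, -0.4125, -0.6940, +0.7151, +0.7614]
  T[5,:] = [+0.0000, -0.3282, -0.2234, -0.1097, -0.9647, -1.2900]
moduli |λ_i(T)| = 1.2557, 0.4193, 0.4193, 0.1324, 0.0252, 0.0000.
spectral radius ρ = 1.2557; 1.2557 > 1 ⇒ diverges.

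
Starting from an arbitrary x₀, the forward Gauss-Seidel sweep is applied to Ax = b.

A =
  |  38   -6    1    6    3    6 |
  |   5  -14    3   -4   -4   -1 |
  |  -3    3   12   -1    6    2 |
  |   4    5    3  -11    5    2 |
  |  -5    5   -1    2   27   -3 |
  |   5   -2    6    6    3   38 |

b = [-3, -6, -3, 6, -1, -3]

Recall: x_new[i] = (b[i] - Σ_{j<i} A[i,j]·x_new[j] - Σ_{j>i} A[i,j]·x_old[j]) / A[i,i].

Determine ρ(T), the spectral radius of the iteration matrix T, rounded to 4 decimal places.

Let D = diag(38, -14, 12, -11, 27, 38); L, U the strict triangles.
Gauss-Seidel: T = -(D+L)⁻¹U, row 0 first, T[0,3] = -(6)/(38) = -0.1579; later rows by forward substitution.
  T[0,:] = [+0.0000  +0.1579  -0.0263  -0.1579  -0.0789  -0.1579]
  T[1,:] = [+0.0000  +0.0564  +0.2049  -0.3421  -0.3139  -0.1278]
  T[2,:] = [+0.0000  +0.0254  -0.0578  +0.1294  -0.4413  -0.1742]
  T[3,:] = [+0.0000  +0.0900  +0.0678  -0.1776  +0.1628  +0.0188]
  T[4,:] = [+0.0000  +0.0131  -0.0500  +0.0521  +0.0151  +0.0977]
  T[5,:] = [+0.0000  -0.0371  +0.0166  +0.0063  +0.0366  +0.0309]
|roots of det(T-λI)|: 0.2723, 0.1778, 0.1413, 0.1413, 0.0194, 0.0000.
ρ(T) = max|λ| = 0.2723; 0.2723 < 1: convergent.

0.2723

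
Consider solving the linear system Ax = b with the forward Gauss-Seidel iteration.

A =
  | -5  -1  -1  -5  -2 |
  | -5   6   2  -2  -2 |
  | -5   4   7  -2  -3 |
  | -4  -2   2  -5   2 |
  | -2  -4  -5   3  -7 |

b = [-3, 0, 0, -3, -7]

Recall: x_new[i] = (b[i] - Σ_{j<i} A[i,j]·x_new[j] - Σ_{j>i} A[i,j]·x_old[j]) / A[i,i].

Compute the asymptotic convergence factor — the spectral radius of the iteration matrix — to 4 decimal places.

Diagonal D = diag(-5, 6, 7, -5, -7); L, U strict lower/upper.
T_GS = -(D+L)⁻¹U: row 0 first, T[0,3] = -(-5)/(-5) = -1.0000; later rows by forward substitution.
  T[0,:] = [+0.0000  -0.2000  -0.2000  -1.0000  -0.4000]
  T[1,:] = [+0.0000  -0.1667  -0.5000  -0.5000  +0.0000]
  T[2,:] = [+0.0000  -0.0476  +0.1429  -0.1429  +0.1429]
  T[3,:] = [+0.0000  +0.2076  +0.4171  +0.9429  +0.7771]
  T[4,:] = [+0.0000  +0.2754  +0.4196  +1.0776  +0.3453]
|roots of det(T-λI)|: 1.5310, 0.4382, 0.1887, 0.0172, 0.0000.
ρ(T) = max|λ| = 1.5310; 1.5310 > 1 ⇒ diverges.

1.5310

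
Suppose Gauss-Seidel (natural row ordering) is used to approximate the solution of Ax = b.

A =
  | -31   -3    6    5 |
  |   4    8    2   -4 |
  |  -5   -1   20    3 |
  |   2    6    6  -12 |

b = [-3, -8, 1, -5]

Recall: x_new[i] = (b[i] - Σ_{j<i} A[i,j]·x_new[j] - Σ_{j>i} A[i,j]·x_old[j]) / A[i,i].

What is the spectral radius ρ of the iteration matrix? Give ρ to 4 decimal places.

0.2659

Write A = D+L+U with D = diag(-31, 8, 20, -12).
T_GS = -(D+L)⁻¹U: row 0 first, T[0,2] = -(6)/(-31) = +0.1935; later rows by forward substitution.
  T[0,:] = [+0.0000 -0.0968 +0.1935 +0.1613]
  T[1,:] = [+0.0000 +0.0484 -0.3468 +0.4194]
  T[2,:] = [+0.0000 -0.0218 +0.0310 -0.0887]
  T[3,:] = [+0.0000 -0.0028 -0.1256 +0.1922]
|λ(T)| sorted: 0.2659, 0.0507, 0.0449, 0.0000.
spectral radius ρ = 0.2659; 0.2659 < 1 ⇒ converges.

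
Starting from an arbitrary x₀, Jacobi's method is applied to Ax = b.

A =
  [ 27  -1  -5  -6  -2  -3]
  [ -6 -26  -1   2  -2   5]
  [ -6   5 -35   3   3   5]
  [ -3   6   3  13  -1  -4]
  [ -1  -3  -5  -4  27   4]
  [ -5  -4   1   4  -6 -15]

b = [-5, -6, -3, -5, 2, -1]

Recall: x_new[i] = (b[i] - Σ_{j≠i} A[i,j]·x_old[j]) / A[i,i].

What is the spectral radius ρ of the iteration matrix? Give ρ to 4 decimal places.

Write A = D+L+U with D = diag(27, -26, -35, 13, 27, -15).
T_J = -D⁻¹(L+U): T[3,0] = -(-3)/(13) = +0.2308; T[3,3] = 0.
  T[0,:] = [+0.0000  +0.0370  +0.1852  +0.2222  +0.0741  +0.1111]
  T[1,:] = [-0.2308  +0.0000  -0.0385  +0.0769  -0.0769  +0.1923]
  T[2,:] = [-0.1714  +0.1429  +0.0000  +0.0857  +0.0857  +0.1429]
  T[3,:] = [+0.2308  -0.4615  -0.2308  +0.0000  +0.0769  +0.3077]
  T[4,:] = [+0.0370  +0.1111  +0.1852  +0.1481  +0.0000  -0.1481]
  T[5,:] = [-0.3333  -0.2667  +0.0667  +0.2667  -0.4000  +0.0000]
|eigenvalues of T|: 0.5178, 0.4158, 0.4158, 0.3302, 0.0452, 0.0452.
ρ = 0.5178; 0.5178 < 1: convergent.

0.5178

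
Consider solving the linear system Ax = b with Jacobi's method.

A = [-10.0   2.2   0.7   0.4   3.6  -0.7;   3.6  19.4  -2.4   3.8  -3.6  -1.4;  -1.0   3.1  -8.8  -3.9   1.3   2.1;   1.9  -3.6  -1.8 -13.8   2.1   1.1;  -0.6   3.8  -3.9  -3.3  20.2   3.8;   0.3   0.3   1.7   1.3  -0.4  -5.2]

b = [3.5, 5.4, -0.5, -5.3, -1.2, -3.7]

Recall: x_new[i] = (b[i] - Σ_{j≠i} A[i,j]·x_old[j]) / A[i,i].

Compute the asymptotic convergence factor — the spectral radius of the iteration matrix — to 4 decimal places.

Write A = D+L+U with D = diag(-10, 19.4, -8.8, -13.8, 20.2, -5.2).
Jacobi: T = -D⁻¹(L+U), T[0,3] = -(0.4)/(-10) = +0.0400; T[0,0] = 0.
  T[0,:] = [+0.0000, +0.2200, +0.0700, +0.0400, +0.3600, -0.0700]
  T[1,:] = [-0.1856, +0.0000, +0.1237, -0.1959, +0.1856, +0.0722]
  T[2,:] = [-0.1136, +0.3523, +0.0000, -0.4432, +0.1477, +0.2386]
  T[3,:] = [+0.1377, -0.2609, -0.1304, +0.0000, +0.1522, +0.0797]
  T[4,:] = [+0.0297, -0.1881, +0.1931, +0.1634, +0.0000, -0.1881]
  T[5,:] = [+0.0577, +0.0577, +0.3269, +0.2500, -0.0769, +0.0000]
moduli |λ_i(T)| = 0.5673, 0.4561, 0.2393, 0.2393, 0.2363, 0.2363.
spectral radius ρ = 0.5673; 0.5673 < 1: convergent.

0.5673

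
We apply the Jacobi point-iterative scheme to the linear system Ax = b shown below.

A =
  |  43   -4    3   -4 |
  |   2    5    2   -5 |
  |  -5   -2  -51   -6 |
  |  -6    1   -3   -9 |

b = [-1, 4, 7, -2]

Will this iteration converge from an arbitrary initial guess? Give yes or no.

Let D = diag(43, 5, -51, -9); L, U the strict triangles.
T_J = -D⁻¹(L+U): T[0,1] = -(-4)/(43) = +0.0930; T[0,0] = 0.
  T[0,:] = [+0.0000 +0.0930 -0.0698 +0.0930]
  T[1,:] = [-0.4000 +0.0000 -0.4000 +1.0000]
  T[2,:] = [-0.0980 -0.0392 +0.0000 -0.1176]
  T[3,:] = [-0.6667 +0.1111 -0.3333 +0.0000]
|eigenvalues of T|: 0.4274, 0.3367, 0.3367, 0.0098.
ρ = 0.4274; 0.4274 < 1 ⇒ converges.

yes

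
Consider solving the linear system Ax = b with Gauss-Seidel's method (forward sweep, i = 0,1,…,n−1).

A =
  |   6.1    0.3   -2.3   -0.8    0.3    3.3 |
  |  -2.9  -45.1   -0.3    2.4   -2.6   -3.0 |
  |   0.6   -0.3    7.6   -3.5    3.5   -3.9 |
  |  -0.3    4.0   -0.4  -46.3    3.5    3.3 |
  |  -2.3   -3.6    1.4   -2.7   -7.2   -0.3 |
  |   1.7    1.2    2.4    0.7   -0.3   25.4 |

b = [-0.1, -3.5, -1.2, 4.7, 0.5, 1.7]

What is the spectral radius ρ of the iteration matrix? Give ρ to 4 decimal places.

Write A = D+L+U with D = diag(6.1, -45.1, 7.6, -46.3, -7.2, 25.4).
T_GS = -(D+L)⁻¹U: row 0 first, T[0,4] = -(0.3)/(6.1) = -0.0492; later rows by forward substitution.
  T[0,:] = [+0.0000 -0.0492 +0.3770 +0.1311 -0.0492 -0.5410]
  T[1,:] = [+0.0000 +0.0032 -0.0309 +0.0448 -0.0545 -0.0317]
  T[2,:] = [+0.0000 +0.0040 -0.0310 +0.4519 -0.4588 +0.5546]
  T[3,:] = [+0.0000 +0.0006 -0.0048 -0.0009 +0.0752 +0.0672]
  T[4,:] = [+0.0000 +0.0147 -0.1092 +0.0239 -0.0744 +0.2296]
  T[5,:] = [+0.0000 +0.0029 -0.0220 -0.0533 +0.0463 -0.0138]
|roots of det(T-λI)|: 0.3087, 0.1377, 0.1377, 0.0028, 0.0019, 0.0000.
spectral radius ρ = 0.3087; 0.3087 < 1, so it converges for any x₀.

0.3087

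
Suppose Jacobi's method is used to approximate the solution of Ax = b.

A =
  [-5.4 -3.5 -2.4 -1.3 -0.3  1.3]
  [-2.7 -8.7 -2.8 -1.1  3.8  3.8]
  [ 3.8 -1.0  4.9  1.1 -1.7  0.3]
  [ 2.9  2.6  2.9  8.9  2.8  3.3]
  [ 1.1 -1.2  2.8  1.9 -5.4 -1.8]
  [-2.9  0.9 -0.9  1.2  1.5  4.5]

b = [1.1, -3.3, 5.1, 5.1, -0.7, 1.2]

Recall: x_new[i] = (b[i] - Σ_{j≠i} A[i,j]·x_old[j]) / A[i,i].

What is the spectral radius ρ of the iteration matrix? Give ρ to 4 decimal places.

1.1525

Let D = diag(-5.4, -8.7, 4.9, 8.9, -5.4, 4.5); L, U the strict triangles.
T_J = -D⁻¹(L+U): T[1,4] = -(3.8)/(-8.7) = +0.4368; T[1,1] = 0.
  T[0,:] = [+0.0000, -0.6481, -0.4444, -0.2407, -0.0556, +0.2407]
  T[1,:] = [-0.3103, +0.0000, -0.3218, -0.1264, +0.4368, +0.4368]
  T[2,:] = [-0.7755, +0.2041, +0.0000, -0.2245, +0.3469, -0.0612]
  T[3,:] = [-0.3258, -0.2921, -0.3258, +0.0000, -0.3146, -0.3708]
  T[4,:] = [+0.2037, -0.2222, +0.5185, +0.3519, +0.0000, -0.3333]
  T[5,:] = [+0.6444, -0.2000, +0.2000, -0.2667, -0.3333, +0.0000]
|eigenvalues of T|: 1.1525, 0.7994, 0.4232, 0.4232, 0.4146, 0.0906.
spectral radius ρ = 1.1525; 1.1525 > 1: divergent.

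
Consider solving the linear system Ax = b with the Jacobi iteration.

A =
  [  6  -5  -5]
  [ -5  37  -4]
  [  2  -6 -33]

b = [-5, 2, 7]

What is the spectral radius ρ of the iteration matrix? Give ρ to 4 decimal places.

Let D = diag(6, 37, -33); L, U the strict triangles.
Jacobi T = -D⁻¹(L+U): T[1,0] = -(-5)/(37) = +0.1351; T[1,1] = 0.
  T[0,:] = [+0.0000  +0.8333  +0.8333]
  T[1,:] = [+0.1351  +0.0000  +0.1081]
  T[2,:] = [+0.0606  -0.1818  +0.0000]
|λ(T)| sorted: 0.4230, 0.3077, 0.1154.
spectral radius ρ = 0.4230; 0.4230 < 1 ⇒ converges.

0.4230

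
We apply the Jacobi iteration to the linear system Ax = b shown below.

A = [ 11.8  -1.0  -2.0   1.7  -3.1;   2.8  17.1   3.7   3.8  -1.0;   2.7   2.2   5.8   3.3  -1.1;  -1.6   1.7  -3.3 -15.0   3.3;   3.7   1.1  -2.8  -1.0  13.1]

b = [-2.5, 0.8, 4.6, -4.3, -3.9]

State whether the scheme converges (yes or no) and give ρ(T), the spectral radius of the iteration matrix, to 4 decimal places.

Write A = D+L+U with D = diag(11.8, 17.1, 5.8, -15, 13.1).
Jacobi T = -D⁻¹(L+U): T[3,0] = -(-1.6)/(-15) = -0.1067; T[3,3] = 0.
  T[0,:] = [+0.0000 +0.0847 +0.1695 -0.1441 +0.2627]
  T[1,:] = [-0.1637 +0.0000 -0.2164 -0.2222 +0.0585]
  T[2,:] = [-0.4655 -0.3793 +0.0000 -0.5690 +0.1897]
  T[3,:] = [-0.1067 +0.1133 -0.2200 +0.0000 +0.2200]
  T[4,:] = [-0.2824 -0.0840 +0.2137 +0.0763 +0.0000]
moduli |λ_i(T)| = 0.5250, 0.3549, 0.3549, 0.3488, 0.1372.
ρ(T) = max|λ| = 0.5250; 0.5250 < 1, so it converges for any x₀.

yes, ρ = 0.5250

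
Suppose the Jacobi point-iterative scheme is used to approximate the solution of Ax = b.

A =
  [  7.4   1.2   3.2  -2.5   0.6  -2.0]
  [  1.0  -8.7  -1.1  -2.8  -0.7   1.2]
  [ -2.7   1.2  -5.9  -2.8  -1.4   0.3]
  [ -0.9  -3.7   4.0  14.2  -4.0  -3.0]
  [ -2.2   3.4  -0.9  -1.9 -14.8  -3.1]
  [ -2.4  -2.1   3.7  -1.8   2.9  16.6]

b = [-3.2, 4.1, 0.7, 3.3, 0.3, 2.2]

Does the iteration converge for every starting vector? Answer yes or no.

yes

Let D = diag(7.4, -8.7, -5.9, 14.2, -14.8, 16.6); L, U the strict triangles.
Jacobi: T = -D⁻¹(L+U), T[4,5] = -(-3.1)/(-14.8) = -0.2095; T[4,4] = 0.
  T[0,:] = [+0.0000, -0.1622, -0.4324, +0.3378, -0.0811, +0.2703]
  T[1,:] = [+0.1149, +0.0000, -0.1264, -0.3218, -0.0805, +0.1379]
  T[2,:] = [-0.4576, +0.2034, +0.0000, -0.4746, -0.2373, +0.0508]
  T[3,:] = [+0.0634, +0.2606, -0.2817, +0.0000, +0.2817, +0.2113]
  T[4,:] = [-0.1486, +0.2297, -0.0608, -0.1284, +0.0000, -0.2095]
  T[5,:] = [+0.1446, +0.1265, -0.2229, +0.1084, -0.1747, +0.0000]
|λ(T)| sorted: 0.6990, 0.4587, 0.3756, 0.3756, 0.3691, 0.2080.
ρ = 0.6990; 0.6990 < 1 ⇒ converges.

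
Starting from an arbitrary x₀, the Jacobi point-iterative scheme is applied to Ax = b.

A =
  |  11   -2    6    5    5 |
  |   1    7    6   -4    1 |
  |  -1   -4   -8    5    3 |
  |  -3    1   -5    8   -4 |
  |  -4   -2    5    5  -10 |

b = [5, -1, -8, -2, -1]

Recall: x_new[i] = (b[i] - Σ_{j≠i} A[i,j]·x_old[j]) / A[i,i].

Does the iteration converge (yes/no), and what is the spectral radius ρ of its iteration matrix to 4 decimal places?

Write A = D+L+U with D = diag(11, 7, -8, 8, -10).
Jacobi T = -D⁻¹(L+U): T[1,3] = -(-4)/(7) = +0.5714; T[1,1] = 0.
  T[0,:] = [+0.0000, +0.1818, -0.5455, -0.4545, -0.4545]
  T[1,:] = [-0.1429, +0.0000, -0.8571, +0.5714, -0.1429]
  T[2,:] = [-0.1250, -0.5000, +0.0000, +0.6250, +0.3750]
  T[3,:] = [+0.3750, -0.1250, +0.6250, +0.0000, +0.5000]
  T[4,:] = [-0.4000, -0.2000, +0.5000, +0.5000, +0.0000]
|roots of det(T-λI)|: 1.2001, 0.9626, 0.4414, 0.1851, 0.1851.
ρ(T) = max|λ| = 1.2001; 1.2001 > 1, so it fails to converge.

no, ρ = 1.2001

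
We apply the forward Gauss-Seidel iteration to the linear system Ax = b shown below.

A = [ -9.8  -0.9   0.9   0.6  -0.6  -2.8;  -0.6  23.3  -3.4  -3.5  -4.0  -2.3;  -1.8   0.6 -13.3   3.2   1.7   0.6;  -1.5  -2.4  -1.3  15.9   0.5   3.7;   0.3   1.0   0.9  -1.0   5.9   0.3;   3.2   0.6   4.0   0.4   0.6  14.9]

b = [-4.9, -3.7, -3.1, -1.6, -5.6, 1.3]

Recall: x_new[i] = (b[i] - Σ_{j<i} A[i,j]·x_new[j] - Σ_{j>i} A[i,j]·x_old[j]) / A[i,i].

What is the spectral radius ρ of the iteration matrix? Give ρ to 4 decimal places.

Split A = D + L + U, D = diag(-9.8, 23.3, -13.3, 15.9, 5.9, 14.9).
T_GS = -(D+L)⁻¹U: row 0 first, T[0,1] = -(-0.9)/(-9.8) = -0.0918; later rows by forward substitution.
  T[0,:] = [+0.0000, -0.0918, +0.0918, +0.0612, -0.0612, -0.2857]
  T[1,:] = [+0.0000, -0.0024, +0.1483, +0.1518, +0.1701, +0.0914]
  T[2,:] = [+0.0000, +0.0123, -0.0057, +0.2392, +0.1438, +0.0879]
  T[3,:] = [+0.0000, -0.0080, +0.0306, +0.0482, +0.0002, -0.2387]
  T[4,:] = [+0.0000, +0.0018, -0.0237, -0.0571, -0.0476, -0.1057]
  T[5,:] = [+0.0000, +0.0167, -0.0240, -0.0825, -0.0304, +0.0447]
moduli |λ_i(T)| = 0.1983, 0.1211, 0.1211, 0.0510, 0.0075, 0.0000.
ρ = 0.1983; 0.1983 < 1: convergent.

0.1983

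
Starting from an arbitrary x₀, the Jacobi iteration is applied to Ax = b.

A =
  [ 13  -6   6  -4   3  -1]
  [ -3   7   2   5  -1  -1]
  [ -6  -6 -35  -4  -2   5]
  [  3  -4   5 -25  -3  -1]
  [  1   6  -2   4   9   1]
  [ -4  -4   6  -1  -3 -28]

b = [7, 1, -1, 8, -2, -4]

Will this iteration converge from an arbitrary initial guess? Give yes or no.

yes

Split A = D + L + U, D = diag(13, 7, -35, -25, 9, -28).
Jacobi: T = -D⁻¹(L+U), T[0,4] = -(3)/(13) = -0.2308; T[0,0] = 0.
  T[0,:] = [+0.0000  +0.4615  -0.4615  +0.3077  -0.2308  +0.0769]
  T[1,:] = [+0.4286  +0.0000  -0.2857  -0.7143  +0.1429  +0.1429]
  T[2,:] = [-0.1714  -0.1714  +0.0000  -0.1143  -0.0571  +0.1429]
  T[3,:] = [+0.1200  -0.1600  +0.2000  +0.0000  -0.1200  -0.0400]
  T[4,:] = [-0.1111  -0.6667  +0.2222  -0.4444  +0.0000  -0.1111]
  T[5,:] = [-0.1429  -0.1429  +0.2143  -0.0357  -0.1071  +0.0000]
moduli |λ_i(T)| = 0.6223, 0.4703, 0.4703, 0.2465, 0.2465, 0.1630.
ρ(T) = max|λ| = 0.6223; 0.6223 < 1, so it converges for any x₀.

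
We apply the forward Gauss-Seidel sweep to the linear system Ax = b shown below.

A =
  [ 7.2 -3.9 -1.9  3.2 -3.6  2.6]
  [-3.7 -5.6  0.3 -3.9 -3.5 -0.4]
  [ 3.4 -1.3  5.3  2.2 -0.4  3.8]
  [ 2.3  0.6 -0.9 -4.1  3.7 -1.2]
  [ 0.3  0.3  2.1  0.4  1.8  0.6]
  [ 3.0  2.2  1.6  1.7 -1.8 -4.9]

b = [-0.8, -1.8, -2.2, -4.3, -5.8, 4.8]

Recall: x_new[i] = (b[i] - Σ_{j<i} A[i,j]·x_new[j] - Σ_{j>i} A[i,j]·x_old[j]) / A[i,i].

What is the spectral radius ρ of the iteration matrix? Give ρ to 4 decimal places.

Diagonal D = diag(7.2, -5.6, 5.3, -4.1, 1.8, -4.9); L, U strict lower/upper.
T_GS = -(D+L)⁻¹U: row 0 first, T[0,3] = -(3.2)/(7.2) = -0.4444; later rows by forward substitution.
  T[0,:] = [+0.0000 +0.5417 +0.2639 -0.4444 +0.5000 -0.3611]
  T[1,:] = [+0.0000 -0.3579 -0.1208 -0.4028 -0.9554 +0.1672]
  T[2,:] = [+0.0000 -0.4353 -0.1989 -0.2288 -0.4796 -0.4443]
  T[3,:] = [+0.0000 +0.3470 +0.1740 -0.2580 +1.1484 -0.3733]
  T[4,:] = [+0.0000 +0.4001 +0.1695 +0.4654 +0.3802 +0.3003]
  T[5,:] = [+0.0000 +0.0023 +0.0405 -0.7882 -0.0207 -0.5309]
eigenvalue magnitudes: 1.2278, 0.5324, 0.5324, 0.1400, 0.0455, 0.0000.
ρ(T) = max|λ| = 1.2278; 1.2278 > 1, so it fails to converge.

1.2278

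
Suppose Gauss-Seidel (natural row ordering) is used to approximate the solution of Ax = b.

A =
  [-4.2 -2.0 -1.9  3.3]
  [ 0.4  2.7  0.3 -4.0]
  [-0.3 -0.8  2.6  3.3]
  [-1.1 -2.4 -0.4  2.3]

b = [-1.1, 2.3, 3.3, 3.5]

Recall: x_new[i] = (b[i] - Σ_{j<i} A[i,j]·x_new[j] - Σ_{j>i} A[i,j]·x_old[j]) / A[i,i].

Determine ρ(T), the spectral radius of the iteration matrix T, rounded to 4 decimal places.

1.6538

Split A = D + L + U, D = diag(-4.2, 2.7, 2.6, 2.3).
Gauss-Seidel: T = -(D+L)⁻¹U, row 0 first, T[0,2] = -(-1.9)/(-4.2) = -0.4524; later rows by forward substitution.
  T[0,:] = [+0.0000  -0.4762  -0.4524  +0.7857]
  T[1,:] = [+0.0000  +0.0705  -0.0441  +1.3651]
  T[2,:] = [+0.0000  -0.0332  -0.0658  -0.7585]
  T[3,:] = [+0.0000  -0.1599  -0.2738  +1.6683]
|eigenvalues of T|: 1.6538, 0.1493, 0.1300, 0.0000.
spectral radius ρ = 1.6538; 1.6538 > 1, so it fails to converge.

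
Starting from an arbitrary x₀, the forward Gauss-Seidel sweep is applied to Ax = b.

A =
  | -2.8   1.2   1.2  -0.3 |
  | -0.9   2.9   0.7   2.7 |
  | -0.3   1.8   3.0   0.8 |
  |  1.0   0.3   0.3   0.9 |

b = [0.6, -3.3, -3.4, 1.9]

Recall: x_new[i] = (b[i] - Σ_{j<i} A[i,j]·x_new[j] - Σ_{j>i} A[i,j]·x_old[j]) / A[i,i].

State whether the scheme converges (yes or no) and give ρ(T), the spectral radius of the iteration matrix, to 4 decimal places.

A = D + L + U where D = diag(-2.8, 2.9, 3, 0.9).
Gauss-Seidel: T = -(D+L)⁻¹U, row 0 first, T[0,2] = -(1.2)/(-2.8) = +0.4286; later rows by forward substitution.
  T[0,:] = [+0.0000, +0.4286, +0.4286, -0.1071]
  T[1,:] = [+0.0000, +0.1330, -0.1084, -0.9643]
  T[2,:] = [+0.0000, -0.0369, +0.1079, +0.3012]
  T[3,:] = [+0.0000, -0.5082, -0.4760, +0.3401]
|eigenvalues of T|: 0.8403, 0.3605, 0.1012, 0.0000.
ρ(T) = max|λ| = 0.8403; 0.8403 < 1, so it converges for any x₀.

yes, ρ = 0.8403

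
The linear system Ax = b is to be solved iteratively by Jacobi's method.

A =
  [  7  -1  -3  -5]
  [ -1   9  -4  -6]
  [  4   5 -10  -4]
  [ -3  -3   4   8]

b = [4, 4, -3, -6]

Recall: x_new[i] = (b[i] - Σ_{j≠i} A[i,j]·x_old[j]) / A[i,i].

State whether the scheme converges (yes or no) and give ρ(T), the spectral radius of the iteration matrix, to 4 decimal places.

no, ρ = 1.1673

A = D + L + U where D = diag(7, 9, -10, 8).
Jacobi: T = -D⁻¹(L+U), T[0,3] = -(-5)/(7) = +0.7143; T[0,0] = 0.
  T[0,:] = [+0.0000  +0.1429  +0.4286  +0.7143]
  T[1,:] = [+0.1111  +0.0000  +0.4444  +0.6667]
  T[2,:] = [+0.4000  +0.5000  +0.0000  -0.4000]
  T[3,:] = [+0.3750  +0.3750  -0.5000  +0.0000]
moduli |λ_i(T)| = 1.1673, 0.7836, 0.5117, 0.1280.
ρ(T) = max|λ| = 1.1673; 1.1673 > 1: divergent.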